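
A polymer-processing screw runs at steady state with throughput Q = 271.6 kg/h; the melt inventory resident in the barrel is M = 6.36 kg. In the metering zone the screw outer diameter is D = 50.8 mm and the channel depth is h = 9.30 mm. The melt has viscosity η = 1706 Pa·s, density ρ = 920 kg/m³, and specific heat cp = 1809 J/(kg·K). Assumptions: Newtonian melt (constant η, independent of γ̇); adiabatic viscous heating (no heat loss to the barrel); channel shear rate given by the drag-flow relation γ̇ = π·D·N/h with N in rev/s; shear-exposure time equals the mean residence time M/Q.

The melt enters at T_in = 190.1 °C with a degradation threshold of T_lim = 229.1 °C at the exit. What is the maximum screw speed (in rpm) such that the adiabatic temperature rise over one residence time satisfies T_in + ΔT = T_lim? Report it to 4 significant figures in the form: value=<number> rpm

value=74.28 rpm

Q_s = Q / 3600 = 271.6 / 3600 = 0.0754444 kg/s
t_res = M / Q_s = 6.36 / 0.0754444 = 84.3004 s
Convert to metres: D = 0.0508 m, h = 0.0093 m
ΔT_a = T_lim − T_in = 229.1 °C − 190.1 °C = 39 K
Invert ΔT = ηγ̇²t_res/(ρcp) for γ̇: γ̇_max² = ΔT_a ρ cp / (η t_res) = 39·920·1809 / (1706·84.3004) = 451.317 s⁻²
Take the square root: γ̇_max = √(451.317) = 21.2442 s⁻¹
Solve γ̇ = πDN/h for N: N_max = γ̇_max·h/(π·D) = 21.2442 × 0.0093 / (π × 0.0508) = 1.23797 rev/s = 74.2783 rpm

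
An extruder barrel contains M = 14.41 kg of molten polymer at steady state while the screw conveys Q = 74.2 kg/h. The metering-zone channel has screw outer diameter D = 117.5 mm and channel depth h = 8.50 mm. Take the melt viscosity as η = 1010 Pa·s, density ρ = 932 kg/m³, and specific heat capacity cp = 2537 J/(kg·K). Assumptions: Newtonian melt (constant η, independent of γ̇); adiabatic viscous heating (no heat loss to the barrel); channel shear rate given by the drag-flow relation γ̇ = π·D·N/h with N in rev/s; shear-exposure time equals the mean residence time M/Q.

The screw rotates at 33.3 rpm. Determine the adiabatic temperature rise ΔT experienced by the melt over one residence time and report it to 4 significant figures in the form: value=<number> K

value=173.5 K

Convert throughput: Q = 74.2 kg/h = 74.2/3600 = 0.0206111 kg/s
t_res = M / Q_s = 14.41 ÷ 0.0206111 = 699.137 s
Geometry in metres: D = 117.5 mm → 0.1175 m, h = 8.50 mm → 0.0085 m; screw speed N = 33.3 rpm = 0.555 rev/s
γ̇ = π D N / h = (π)(0.1175)(0.555) / 0.0085 = 24.1025 s⁻¹
ΔT = η·γ̇²·t_res / (ρ·cp) = 1010 · (24.1025)² · 699.137 / (932 · 2537) = 173.489 K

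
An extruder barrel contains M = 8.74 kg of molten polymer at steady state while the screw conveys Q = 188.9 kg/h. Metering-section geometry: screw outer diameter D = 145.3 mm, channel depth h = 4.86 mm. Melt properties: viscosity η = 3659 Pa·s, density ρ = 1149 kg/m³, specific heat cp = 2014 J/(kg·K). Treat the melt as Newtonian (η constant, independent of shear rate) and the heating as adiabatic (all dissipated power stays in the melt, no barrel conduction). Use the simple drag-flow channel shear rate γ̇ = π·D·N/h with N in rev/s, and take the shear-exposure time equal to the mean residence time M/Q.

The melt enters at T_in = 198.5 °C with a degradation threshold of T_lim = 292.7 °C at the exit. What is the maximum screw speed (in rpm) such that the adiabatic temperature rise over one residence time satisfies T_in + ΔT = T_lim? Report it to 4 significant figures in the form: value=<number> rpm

value=12.08 rpm

Convert throughput: Q = 188.9 kg/h = 188.9/3600 = 0.0524722 kg/s
t_res = M / Q_s = 8.74 / 0.0524722 = 166.564 s
Geometry in SI: D = 145.3 mm → 0.1453 m, h = 4.86 mm → 0.00486 m
ΔT_a = T_lim − T_in = 292.7 °C − 198.5 °C = 94.2 K
Invert ΔT = ηγ̇²t_res/(ρcp) for γ̇: γ̇_max² = ΔT_a ρ cp / (η t_res) = 94.2·1149·2014 / (3659·166.564) = 357.673 s⁻²
γ̇_max = √357.673 = 18.9122 s⁻¹
Solve γ̇ = πDN/h for N: N_max = γ̇_max·h/(π·D) = 18.9122 × 0.00486 / (π × 0.1453) = 0.201356 rev/s = 12.0813 rpm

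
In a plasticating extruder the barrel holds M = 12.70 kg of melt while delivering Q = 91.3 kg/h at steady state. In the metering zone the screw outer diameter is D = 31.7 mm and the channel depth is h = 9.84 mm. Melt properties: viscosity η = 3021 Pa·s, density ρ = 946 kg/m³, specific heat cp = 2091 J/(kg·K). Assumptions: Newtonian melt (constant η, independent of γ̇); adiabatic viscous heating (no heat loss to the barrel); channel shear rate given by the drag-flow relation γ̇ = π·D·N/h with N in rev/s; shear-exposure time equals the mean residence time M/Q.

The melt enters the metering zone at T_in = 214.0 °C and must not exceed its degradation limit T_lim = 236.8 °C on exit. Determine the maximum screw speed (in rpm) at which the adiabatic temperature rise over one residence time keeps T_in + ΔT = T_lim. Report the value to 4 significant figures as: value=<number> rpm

value=32.37 rpm

Q_s = Q / 3600 = 91.3 / 3600 = 0.0253611 kg/s
t_res = M / Q_s = 12.70 ÷ 0.0253611 = 500.767 s
D = 31.7 mm = 0.0317 m;  h = 9.84 mm = 0.00984 m
ΔT_a = T_lim − T_in = 236.8 °C − 214.0 °C = 22.8 K
γ̇_max² = ΔT_a·ρ·cp/(η·t_res) = 22.8·946·2091/(3021·500.767) = 29.8122 s⁻²
Take the square root: γ̇_max = √(29.8122) = 5.46005 s⁻¹
Solve γ̇ = πDN/h for N: N_max = γ̇_max·h/(π·D) = 5.46005 × 0.00984 / (π × 0.0317) = 0.539489 rev/s = 32.3694 rpm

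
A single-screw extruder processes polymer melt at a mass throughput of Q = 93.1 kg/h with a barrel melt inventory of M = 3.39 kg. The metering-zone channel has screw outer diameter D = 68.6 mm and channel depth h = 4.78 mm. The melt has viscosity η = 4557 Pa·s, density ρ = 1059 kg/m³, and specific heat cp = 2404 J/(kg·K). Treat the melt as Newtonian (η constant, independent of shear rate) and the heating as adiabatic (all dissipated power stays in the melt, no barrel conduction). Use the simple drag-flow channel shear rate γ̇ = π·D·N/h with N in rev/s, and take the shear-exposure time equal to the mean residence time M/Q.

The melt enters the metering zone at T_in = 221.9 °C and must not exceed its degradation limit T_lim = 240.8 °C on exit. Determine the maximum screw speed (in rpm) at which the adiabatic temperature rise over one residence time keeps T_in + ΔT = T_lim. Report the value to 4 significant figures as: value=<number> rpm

value=11.94 rpm

Q_s = Q / 3600 = 93.1 / 3600 = 0.0258611 kg/s
t_res = M / Q_s = 3.39 / 0.0258611 = 131.085 s
Geometry in SI: D = 68.6 mm → 0.0686 m, h = 4.78 mm → 0.00478 m
ΔT_a = T_lim − T_in = 240.8 − 221.9 = 18.9 K
γ̇_max² = ΔT_a·ρ·cp/(η·t_res) = 18.9·1059·2404/(4557·131.085) = 80.5491 s⁻²
γ̇_max = √80.5491 = 8.97491 s⁻¹
N_max = γ̇_max h / (πD) = 8.97491·0.00478/(π·0.0686) = 0.19906 rev/s → ×60 = 11.9436 rpm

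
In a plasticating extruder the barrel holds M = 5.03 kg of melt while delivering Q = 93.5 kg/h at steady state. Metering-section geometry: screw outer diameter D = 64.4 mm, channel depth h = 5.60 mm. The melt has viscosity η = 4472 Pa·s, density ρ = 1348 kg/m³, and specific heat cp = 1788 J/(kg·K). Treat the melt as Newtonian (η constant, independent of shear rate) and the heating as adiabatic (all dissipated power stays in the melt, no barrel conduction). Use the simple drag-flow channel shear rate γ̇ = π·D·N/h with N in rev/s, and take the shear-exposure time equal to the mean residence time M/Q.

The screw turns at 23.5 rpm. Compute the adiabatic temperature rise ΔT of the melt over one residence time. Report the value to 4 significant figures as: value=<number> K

Q_s = Q / 3600 = 93.5 / 3600 = 0.0259722 kg/s
t_res = M / Q_s = 5.03 ÷ 0.0259722 = 193.668 s
Convert to SI: D = 0.0644 m, h = 0.0056 m, N = 23.5/60 = 0.391667 rev/s
γ̇ = π D N / h = (π)(0.0644)(0.391667) / 0.0056 = 14.1503 s⁻¹
ΔT = η·γ̇²·t_res / (ρ·cp) = 4472 · (14.1503)² · 193.668 / (1348 · 1788) = 71.9502 K

value=71.95 K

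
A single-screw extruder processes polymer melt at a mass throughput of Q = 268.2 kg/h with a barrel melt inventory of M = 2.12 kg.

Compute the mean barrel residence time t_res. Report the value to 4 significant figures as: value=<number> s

value=28.46 s

Convert throughput: Q = 268.2 kg/h = 268.2/3600 = 0.0745 kg/s
t_res = M / Q_s = 2.12 / 0.0745 = 28.4564 s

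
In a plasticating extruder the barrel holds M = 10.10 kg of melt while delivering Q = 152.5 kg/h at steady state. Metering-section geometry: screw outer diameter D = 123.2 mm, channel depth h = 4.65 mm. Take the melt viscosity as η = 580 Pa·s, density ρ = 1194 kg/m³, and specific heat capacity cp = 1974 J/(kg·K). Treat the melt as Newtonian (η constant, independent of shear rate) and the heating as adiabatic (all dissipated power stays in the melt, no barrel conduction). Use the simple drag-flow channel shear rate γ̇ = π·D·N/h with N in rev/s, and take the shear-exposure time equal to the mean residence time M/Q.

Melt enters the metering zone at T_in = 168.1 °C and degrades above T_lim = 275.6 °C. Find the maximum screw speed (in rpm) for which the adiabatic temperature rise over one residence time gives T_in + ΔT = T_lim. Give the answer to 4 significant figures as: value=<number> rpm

Q_s = Q / 3600 = 152.5 / 3600 = 0.0423611 kg/s
Mean residence time: t_res = M/Q_s = 10.10 kg / 0.0423611 kg/s = 238.426 s
Convert to metres: D = 0.1232 m, h = 0.00465 m
Allowable rise: ΔT_a = T_lim − T_in = 275.6 − 168.1 = 107.5 K
γ̇_max² = ΔT_a·ρ·cp / (η·t_res) = [107.5 × 1194 × 1974] / [580 × 238.426] = 1832.22 s⁻²
Take the square root: γ̇_max = √(1832.22) = 42.8045 s⁻¹
Solve γ̇ = πDN/h for N: N_max = γ̇_max·h/(π·D) = 42.8045 × 0.00465 / (π × 0.1232) = 0.514258 rev/s = 30.8555 rpm

value=30.86 rpm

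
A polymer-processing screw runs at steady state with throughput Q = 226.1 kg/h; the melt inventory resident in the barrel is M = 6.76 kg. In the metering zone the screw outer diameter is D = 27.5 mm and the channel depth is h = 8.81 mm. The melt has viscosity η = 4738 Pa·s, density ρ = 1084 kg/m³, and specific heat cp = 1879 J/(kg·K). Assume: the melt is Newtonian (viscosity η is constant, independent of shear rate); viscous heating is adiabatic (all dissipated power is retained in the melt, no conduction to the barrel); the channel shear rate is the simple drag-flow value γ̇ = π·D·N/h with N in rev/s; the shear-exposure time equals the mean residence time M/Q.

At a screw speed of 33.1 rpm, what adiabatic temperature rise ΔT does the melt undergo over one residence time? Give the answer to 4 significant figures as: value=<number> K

Q_s = Q / 3600 = 226.1 / 3600 = 0.0628056 kg/s
t_res = M / Q_s = 6.76 ÷ 0.0628056 = 107.634 s
Geometry in metres: D = 27.5 mm → 0.0275 m, h = 8.81 mm → 0.00881 m; screw speed N = 33.1 rpm = 0.551667 rev/s
Shear rate: γ̇ = πDN/h = π·0.0275·0.551667/0.00881 = 5.40983 s⁻¹
Adiabatic rise: ΔT = η γ̇² t_res / (ρ cp) = 4738·(5.40983)²·107.634 / (1084·1879) = 7.32748 K

value=7.327 K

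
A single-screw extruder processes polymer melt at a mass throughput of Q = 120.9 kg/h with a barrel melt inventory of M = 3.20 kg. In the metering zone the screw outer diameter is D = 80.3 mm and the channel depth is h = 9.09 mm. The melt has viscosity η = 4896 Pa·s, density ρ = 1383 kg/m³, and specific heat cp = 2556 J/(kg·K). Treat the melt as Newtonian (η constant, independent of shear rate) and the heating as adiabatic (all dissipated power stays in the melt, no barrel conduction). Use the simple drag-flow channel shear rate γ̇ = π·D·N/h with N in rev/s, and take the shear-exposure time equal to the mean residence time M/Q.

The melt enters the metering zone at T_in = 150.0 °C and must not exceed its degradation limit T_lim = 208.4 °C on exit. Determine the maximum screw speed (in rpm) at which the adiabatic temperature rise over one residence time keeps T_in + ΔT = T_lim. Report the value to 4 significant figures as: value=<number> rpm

Q_s = Q / 3600 = 120.9 / 3600 = 0.0335833 kg/s
t_res = M / Q_s = 3.20 / 0.0335833 = 95.2854 s
Convert to metres: D = 0.0803 m, h = 0.00909 m
ΔT_a = T_lim − T_in = 208.4 °C − 150.0 °C = 58.4 K
Invert ΔT = ηγ̇²t_res/(ρcp) for γ̇: γ̇_max² = ΔT_a ρ cp / (η t_res) = 58.4·1383·2556 / (4896·95.2854) = 442.515 s⁻²
Take the square root: γ̇_max = √(442.515) = 21.036 s⁻¹
N_max = γ̇_max·h / (π·D) = 21.036 · 0.00909 / (π · 0.0803) = 0.757988 rev/s = 45.4793 rpm

value=45.48 rpm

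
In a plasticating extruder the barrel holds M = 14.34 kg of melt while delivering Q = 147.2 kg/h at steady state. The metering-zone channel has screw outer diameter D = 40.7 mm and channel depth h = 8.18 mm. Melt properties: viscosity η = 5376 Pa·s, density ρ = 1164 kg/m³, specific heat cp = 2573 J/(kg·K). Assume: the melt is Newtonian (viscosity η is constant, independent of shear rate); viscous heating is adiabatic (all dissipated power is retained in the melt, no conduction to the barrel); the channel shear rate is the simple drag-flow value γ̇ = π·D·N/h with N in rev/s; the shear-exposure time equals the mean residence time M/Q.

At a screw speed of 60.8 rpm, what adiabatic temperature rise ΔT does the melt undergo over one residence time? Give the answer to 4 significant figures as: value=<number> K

Throughput in SI: Q_s = 147.2 kg/h ÷ 3600 s/h = 0.0408889 kg/s
Mean residence time: t_res = M/Q_s = 14.34 kg / 0.0408889 kg/s = 350.707 s
Geometry in metres: D = 40.7 mm → 0.0407 m, h = 8.18 mm → 0.00818 m; screw speed N = 60.8 rpm = 1.01333 rev/s
γ̇ = π·D·N / h = π · 0.0407 · 1.01333 / 0.00818 = 15.8396 s⁻¹
Adiabatic rise: ΔT = η γ̇² t_res / (ρ cp) = 5376·(15.8396)²·350.707 / (1164·2573) = 157.942 K

value=157.9 K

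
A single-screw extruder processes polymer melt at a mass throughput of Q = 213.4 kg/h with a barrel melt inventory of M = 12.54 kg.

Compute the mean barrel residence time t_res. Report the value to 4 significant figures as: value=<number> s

value=211.5 s

Throughput in SI: Q_s = 213.4 kg/h ÷ 3600 s/h = 0.0592778 kg/s
Mean residence time: t_res = M/Q_s = 12.54 kg / 0.0592778 kg/s = 211.546 s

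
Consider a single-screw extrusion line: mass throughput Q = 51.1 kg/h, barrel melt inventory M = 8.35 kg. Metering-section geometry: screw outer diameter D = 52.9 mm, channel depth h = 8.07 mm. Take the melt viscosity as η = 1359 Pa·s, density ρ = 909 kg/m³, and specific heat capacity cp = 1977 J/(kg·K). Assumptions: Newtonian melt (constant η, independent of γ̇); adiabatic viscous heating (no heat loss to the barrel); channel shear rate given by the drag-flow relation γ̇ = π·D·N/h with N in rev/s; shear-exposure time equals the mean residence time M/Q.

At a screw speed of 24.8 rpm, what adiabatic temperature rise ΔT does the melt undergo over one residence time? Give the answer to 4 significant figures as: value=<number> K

Convert throughput: Q = 51.1 kg/h = 51.1/3600 = 0.0141944 kg/s
t_res = M / Q_s = 8.35 / 0.0141944 = 588.258 s
D = 52.9 mm = 0.0529 m;  h = 8.07 mm = 0.00807 m;  N = 24.8 rpm / 60 = 0.413333 rev/s
γ̇ = π·D·N / h = π · 0.0529 · 0.413333 / 0.00807 = 8.51202 s⁻¹
ΔT = η·γ̇²·t_res / (ρ·cp) = 1359 · (8.51202)² · 588.258 / (909 · 1977) = 32.2316 K

value=32.23 K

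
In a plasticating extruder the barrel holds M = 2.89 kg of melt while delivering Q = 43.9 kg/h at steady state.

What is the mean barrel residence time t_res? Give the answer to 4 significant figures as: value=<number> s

Q_s = Q / 3600 = 43.9 / 3600 = 0.0121944 kg/s
t_res = M / Q_s = 2.89 ÷ 0.0121944 = 236.993 s

value=237.0 s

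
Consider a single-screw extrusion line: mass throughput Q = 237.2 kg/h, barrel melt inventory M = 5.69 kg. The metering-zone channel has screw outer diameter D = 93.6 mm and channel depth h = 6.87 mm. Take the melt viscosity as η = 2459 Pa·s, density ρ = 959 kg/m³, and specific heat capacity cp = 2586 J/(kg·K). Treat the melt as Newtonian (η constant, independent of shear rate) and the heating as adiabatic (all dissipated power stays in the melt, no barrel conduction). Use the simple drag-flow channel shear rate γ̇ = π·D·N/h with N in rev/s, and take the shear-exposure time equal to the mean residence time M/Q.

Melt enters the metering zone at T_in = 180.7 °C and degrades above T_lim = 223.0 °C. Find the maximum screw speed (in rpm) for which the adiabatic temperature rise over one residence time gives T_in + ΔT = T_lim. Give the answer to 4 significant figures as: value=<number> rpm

Q_s = Q / 3600 = 237.2 / 3600 = 0.0658889 kg/s
Mean residence time: t_res = M/Q_s = 5.69 kg / 0.0658889 kg/s = 86.3575 s
Convert to metres: D = 0.0936 m, h = 0.00687 m
ΔT_a = T_lim − T_in = 223.0 °C − 180.7 °C = 42.3 K
Invert ΔT = ηγ̇²t_res/(ρcp) for γ̇: γ̇_max² = ΔT_a ρ cp / (η t_res) = 42.3·959·2586 / (2459·86.3575) = 494.002 s⁻²
Take the square root: γ̇_max = √(494.002) = 22.2262 s⁻¹
Solve γ̇ = πDN/h for N: N_max = γ̇_max·h/(π·D) = 22.2262 × 0.00687 / (π × 0.0936) = 0.519273 rev/s = 31.1564 rpm

value=31.16 rpm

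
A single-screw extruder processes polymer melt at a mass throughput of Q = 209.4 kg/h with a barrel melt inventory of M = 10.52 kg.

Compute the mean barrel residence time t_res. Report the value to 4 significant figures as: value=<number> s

value=180.9 s

Convert throughput: Q = 209.4 kg/h = 209.4/3600 = 0.0581667 kg/s
t_res = M / Q_s = 10.52 ÷ 0.0581667 = 180.86 s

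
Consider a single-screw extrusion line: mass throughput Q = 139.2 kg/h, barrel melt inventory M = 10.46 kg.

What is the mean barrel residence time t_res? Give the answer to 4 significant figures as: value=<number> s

value=270.5 s

Q_s = Q / 3600 = 139.2 / 3600 = 0.0386667 kg/s
t_res = M / Q_s = 10.46 / 0.0386667 = 270.517 s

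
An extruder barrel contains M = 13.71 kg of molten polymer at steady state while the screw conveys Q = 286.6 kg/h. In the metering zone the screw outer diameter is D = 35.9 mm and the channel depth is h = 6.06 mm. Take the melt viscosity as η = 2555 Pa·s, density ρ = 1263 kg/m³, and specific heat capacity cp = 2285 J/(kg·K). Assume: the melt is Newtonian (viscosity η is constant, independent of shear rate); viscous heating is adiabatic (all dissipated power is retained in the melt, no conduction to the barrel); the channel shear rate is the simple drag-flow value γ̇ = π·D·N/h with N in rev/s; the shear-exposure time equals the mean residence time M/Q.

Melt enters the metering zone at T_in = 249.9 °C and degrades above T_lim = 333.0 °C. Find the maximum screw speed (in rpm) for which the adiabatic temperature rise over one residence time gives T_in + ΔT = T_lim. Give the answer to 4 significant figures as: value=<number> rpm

Convert throughput: Q = 286.6 kg/h = 286.6/3600 = 0.0796111 kg/s
t_res = M / Q_s = 13.71 / 0.0796111 = 172.212 s
Convert to metres: D = 0.0359 m, h = 0.00606 m
ΔT_a = T_lim − T_in = 333.0 − 249.9 = 83.1 K
Invert ΔT = ηγ̇²t_res/(ρcp) for γ̇: γ̇_max² = ΔT_a ρ cp / (η t_res) = 83.1·1263·2285 / (2555·172.212) = 545.049 s⁻²
γ̇_max = sqrt(545.049) = 23.3463 s⁻¹
N_max = γ̇_max·h / (π·D) = 23.3463 · 0.00606 / (π · 0.0359) = 1.25443 rev/s = 75.2658 rpm

value=75.27 rpm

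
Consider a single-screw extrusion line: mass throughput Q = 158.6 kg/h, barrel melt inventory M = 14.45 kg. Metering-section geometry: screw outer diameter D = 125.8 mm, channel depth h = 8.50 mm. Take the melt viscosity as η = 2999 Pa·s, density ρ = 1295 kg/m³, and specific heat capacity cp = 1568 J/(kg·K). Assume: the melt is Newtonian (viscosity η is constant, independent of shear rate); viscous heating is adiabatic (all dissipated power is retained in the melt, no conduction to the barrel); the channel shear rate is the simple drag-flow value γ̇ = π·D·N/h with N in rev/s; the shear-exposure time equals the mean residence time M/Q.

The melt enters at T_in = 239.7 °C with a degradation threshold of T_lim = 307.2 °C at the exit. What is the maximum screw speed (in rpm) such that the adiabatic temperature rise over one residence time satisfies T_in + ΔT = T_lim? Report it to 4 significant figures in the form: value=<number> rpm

value=15.23 rpm

Q_s = Q / 3600 = 158.6 / 3600 = 0.0440556 kg/s
Mean residence time: t_res = M/Q_s = 14.45 kg / 0.0440556 kg/s = 327.995 s
Geometry in SI: D = 125.8 mm → 0.1258 m, h = 8.50 mm → 0.0085 m
ΔT_a = T_lim − T_in = 307.2 °C − 239.7 °C = 67.5 K
γ̇_max² = ΔT_a·ρ·cp / (η·t_res) = [67.5 × 1295 × 1568] / [2999 × 327.995] = 139.34 s⁻²
γ̇_max = √139.34 = 11.8042 s⁻¹
N_max = γ̇_max h / (πD) = 11.8042·0.0085/(π·0.1258) = 0.253879 rev/s → ×60 = 15.2327 rpm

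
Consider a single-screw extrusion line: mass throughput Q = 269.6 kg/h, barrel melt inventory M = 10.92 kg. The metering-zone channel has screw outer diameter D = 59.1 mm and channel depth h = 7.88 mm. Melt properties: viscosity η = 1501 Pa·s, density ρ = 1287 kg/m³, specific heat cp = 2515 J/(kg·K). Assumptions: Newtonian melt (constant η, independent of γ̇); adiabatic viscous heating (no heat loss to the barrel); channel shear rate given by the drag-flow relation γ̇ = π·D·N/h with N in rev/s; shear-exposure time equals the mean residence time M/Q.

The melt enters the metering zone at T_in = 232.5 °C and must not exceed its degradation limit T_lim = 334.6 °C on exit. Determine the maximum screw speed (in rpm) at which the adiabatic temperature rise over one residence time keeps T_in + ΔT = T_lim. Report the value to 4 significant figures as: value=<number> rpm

value=98.95 rpm

Q_s = Q / 3600 = 269.6 / 3600 = 0.0748889 kg/s
t_res = M / Q_s = 10.92 / 0.0748889 = 145.816 s
Geometry in SI: D = 59.1 mm → 0.0591 m, h = 7.88 mm → 0.00788 m
Allowable rise: ΔT_a = T_lim − T_in = 334.6 − 232.5 = 102.1 K
γ̇_max² = ΔT_a·ρ·cp / (η·t_res) = [102.1 × 1287 × 2515] / [1501 × 145.816] = 1509.93 s⁻²
γ̇_max = √1509.93 = 38.8578 s⁻¹
N_max = γ̇_max·h / (π·D) = 38.8578 · 0.00788 / (π · 0.0591) = 1.64918 rev/s = 98.9506 rpm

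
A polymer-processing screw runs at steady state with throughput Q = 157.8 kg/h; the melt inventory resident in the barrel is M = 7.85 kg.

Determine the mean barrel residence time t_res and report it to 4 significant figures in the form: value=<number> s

value=179.1 s

Q_s = Q / 3600 = 157.8 / 3600 = 0.0438333 kg/s
t_res = M / Q_s = 7.85 / 0.0438333 = 179.087 s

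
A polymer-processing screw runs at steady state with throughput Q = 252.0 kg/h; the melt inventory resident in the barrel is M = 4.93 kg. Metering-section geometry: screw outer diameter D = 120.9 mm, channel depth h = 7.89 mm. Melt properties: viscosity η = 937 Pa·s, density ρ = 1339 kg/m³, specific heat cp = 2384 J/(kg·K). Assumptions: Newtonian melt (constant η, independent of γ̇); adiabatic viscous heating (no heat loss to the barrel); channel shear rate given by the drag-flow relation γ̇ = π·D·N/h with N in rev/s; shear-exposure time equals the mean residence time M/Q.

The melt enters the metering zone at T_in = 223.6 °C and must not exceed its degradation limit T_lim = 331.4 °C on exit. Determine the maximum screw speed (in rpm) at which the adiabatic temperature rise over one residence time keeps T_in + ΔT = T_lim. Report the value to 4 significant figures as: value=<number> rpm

Q_s = Q / 3600 = 252.0 / 3600 = 0.07 kg/s
Mean residence time: t_res = M/Q_s = 4.93 kg / 0.07 kg/s = 70.4286 s
D = 120.9 mm = 0.1209 m;  h = 7.89 mm = 0.00789 m
Allowable rise: ΔT_a = T_lim − T_in = 331.4 − 223.6 = 107.8 K
γ̇_max² = ΔT_a·ρ·cp/(η·t_res) = 107.8·1339·2384/(937·70.4286) = 5214.55 s⁻²
γ̇_max = √5214.55 = 72.2119 s⁻¹
Solve γ̇ = πDN/h for N: N_max = γ̇_max·h/(π·D) = 72.2119 × 0.00789 / (π × 0.1209) = 1.50006 rev/s = 90.0038 rpm

value=90.00 rpm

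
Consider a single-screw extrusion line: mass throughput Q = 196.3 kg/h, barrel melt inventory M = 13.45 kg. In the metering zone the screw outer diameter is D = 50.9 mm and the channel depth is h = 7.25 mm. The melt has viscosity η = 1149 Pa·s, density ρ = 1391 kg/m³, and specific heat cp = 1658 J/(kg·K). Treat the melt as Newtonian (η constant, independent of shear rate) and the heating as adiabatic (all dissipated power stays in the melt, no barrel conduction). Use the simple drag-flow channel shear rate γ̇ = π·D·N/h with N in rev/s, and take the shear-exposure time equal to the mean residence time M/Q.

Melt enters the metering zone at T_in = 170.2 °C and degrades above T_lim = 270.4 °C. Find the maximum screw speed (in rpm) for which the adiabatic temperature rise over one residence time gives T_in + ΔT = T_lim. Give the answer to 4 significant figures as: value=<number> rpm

value=77.68 rpm

Throughput in SI: Q_s = 196.3 kg/h ÷ 3600 s/h = 0.0545278 kg/s
t_res = M / Q_s = 13.45 / 0.0545278 = 246.663 s
Geometry in SI: D = 50.9 mm → 0.0509 m, h = 7.25 mm → 0.00725 m
ΔT_a = T_lim − T_in = 270.4 °C − 170.2 °C = 100.2 K
γ̇_max² = ΔT_a·ρ·cp / (η·t_res) = [100.2 × 1391 × 1658] / [1149 × 246.663] = 815.37 s⁻²
Take the square root: γ̇_max = √(815.37) = 28.5547 s⁻¹
N_max = γ̇_max h / (πD) = 28.5547·0.00725/(π·0.0509) = 1.29464 rev/s → ×60 = 77.6782 rpm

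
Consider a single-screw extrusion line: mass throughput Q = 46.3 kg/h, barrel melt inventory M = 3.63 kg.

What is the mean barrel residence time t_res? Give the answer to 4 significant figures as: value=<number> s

value=282.2 s

Throughput in SI: Q_s = 46.3 kg/h ÷ 3600 s/h = 0.0128611 kg/s
Mean residence time: t_res = M/Q_s = 3.63 kg / 0.0128611 kg/s = 282.246 s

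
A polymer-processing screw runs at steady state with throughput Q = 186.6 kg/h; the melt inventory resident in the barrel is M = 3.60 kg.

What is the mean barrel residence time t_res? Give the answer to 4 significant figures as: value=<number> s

value=69.45 s

Convert throughput: Q = 186.6 kg/h = 186.6/3600 = 0.0518333 kg/s
t_res = M / Q_s = 3.60 ÷ 0.0518333 = 69.4534 s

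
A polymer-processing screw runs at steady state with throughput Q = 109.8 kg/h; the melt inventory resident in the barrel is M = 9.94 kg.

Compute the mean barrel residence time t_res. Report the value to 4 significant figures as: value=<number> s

Convert throughput: Q = 109.8 kg/h = 109.8/3600 = 0.0305 kg/s
t_res = M / Q_s = 9.94 / 0.0305 = 325.902 s

value=325.9 s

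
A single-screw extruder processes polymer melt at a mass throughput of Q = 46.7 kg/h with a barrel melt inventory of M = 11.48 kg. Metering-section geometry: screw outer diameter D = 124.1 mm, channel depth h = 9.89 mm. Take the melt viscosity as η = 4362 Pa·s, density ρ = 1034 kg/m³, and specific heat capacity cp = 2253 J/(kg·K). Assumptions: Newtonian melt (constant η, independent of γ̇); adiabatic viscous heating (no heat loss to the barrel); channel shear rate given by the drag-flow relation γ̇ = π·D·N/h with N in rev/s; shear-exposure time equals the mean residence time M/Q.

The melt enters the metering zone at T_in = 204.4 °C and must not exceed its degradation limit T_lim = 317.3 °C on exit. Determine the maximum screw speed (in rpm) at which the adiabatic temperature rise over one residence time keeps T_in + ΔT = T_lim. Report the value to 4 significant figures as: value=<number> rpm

value=12.56 rpm

Convert throughput: Q = 46.7 kg/h = 46.7/3600 = 0.0129722 kg/s
Mean residence time: t_res = M/Q_s = 11.48 kg / 0.0129722 kg/s = 884.968 s
Convert to metres: D = 0.1241 m, h = 0.00989 m
ΔT_a = T_lim − T_in = 317.3 − 204.4 = 112.9 K
Invert ΔT = ηγ̇²t_res/(ρcp) for γ̇: γ̇_max² = ΔT_a ρ cp / (η t_res) = 112.9·1034·2253 / (4362·884.968) = 68.1338 s⁻²
γ̇_max = √68.1338 = 8.25432 s⁻¹
N_max = γ̇_max·h / (π·D) = 8.25432 · 0.00989 / (π · 0.1241) = 0.20939 rev/s = 12.5634 rpm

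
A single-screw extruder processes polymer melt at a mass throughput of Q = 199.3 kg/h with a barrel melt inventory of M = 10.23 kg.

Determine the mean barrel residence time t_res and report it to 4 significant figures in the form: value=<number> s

Q_s = Q / 3600 = 199.3 / 3600 = 0.0553611 kg/s
t_res = M / Q_s = 10.23 / 0.0553611 = 184.787 s

value=184.8 s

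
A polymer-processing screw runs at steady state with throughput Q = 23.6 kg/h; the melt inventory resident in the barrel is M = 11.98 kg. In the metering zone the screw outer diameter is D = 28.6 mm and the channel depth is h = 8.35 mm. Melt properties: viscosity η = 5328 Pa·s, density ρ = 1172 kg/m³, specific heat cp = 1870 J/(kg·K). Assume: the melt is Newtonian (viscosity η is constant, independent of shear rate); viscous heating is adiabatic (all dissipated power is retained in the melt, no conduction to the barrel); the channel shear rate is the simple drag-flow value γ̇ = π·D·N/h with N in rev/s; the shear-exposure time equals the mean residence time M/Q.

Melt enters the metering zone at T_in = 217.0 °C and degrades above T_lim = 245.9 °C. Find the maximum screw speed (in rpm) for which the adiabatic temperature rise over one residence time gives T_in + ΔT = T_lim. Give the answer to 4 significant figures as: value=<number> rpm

Convert throughput: Q = 23.6 kg/h = 23.6/3600 = 0.00655556 kg/s
t_res = M / Q_s = 11.98 / 0.00655556 = 1827.46 s
Convert to metres: D = 0.0286 m, h = 0.00835 m
ΔT_a = T_lim − T_in = 245.9 °C − 217.0 °C = 28.9 K
γ̇_max² = ΔT_a·ρ·cp/(η·t_res) = 28.9·1172·1870/(5328·1827.46) = 6.50512 s⁻²
γ̇_max = sqrt(6.50512) = 2.55051 s⁻¹
N_max = γ̇_max·h / (π·D) = 2.55051 · 0.00835 / (π · 0.0286) = 0.237027 rev/s = 14.2216 rpm

value=14.22 rpm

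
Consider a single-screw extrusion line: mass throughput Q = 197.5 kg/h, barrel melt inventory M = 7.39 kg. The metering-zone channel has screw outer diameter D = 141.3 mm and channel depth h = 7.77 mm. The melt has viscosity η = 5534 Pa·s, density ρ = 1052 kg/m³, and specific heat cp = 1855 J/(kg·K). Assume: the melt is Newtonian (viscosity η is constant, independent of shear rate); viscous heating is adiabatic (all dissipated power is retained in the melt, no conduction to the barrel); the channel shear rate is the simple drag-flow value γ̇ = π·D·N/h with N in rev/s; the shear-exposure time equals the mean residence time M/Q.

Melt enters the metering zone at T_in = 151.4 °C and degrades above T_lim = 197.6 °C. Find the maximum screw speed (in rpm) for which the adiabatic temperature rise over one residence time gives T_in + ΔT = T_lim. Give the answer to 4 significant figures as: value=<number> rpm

value=11.55 rpm

Convert throughput: Q = 197.5 kg/h = 197.5/3600 = 0.0548611 kg/s
Mean residence time: t_res = M/Q_s = 7.39 kg / 0.0548611 kg/s = 134.704 s
D = 141.3 mm = 0.1413 m;  h = 7.77 mm = 0.00777 m
ΔT_a = T_lim − T_in = 197.6 − 151.4 = 46.2 K
Invert ΔT = ηγ̇²t_res/(ρcp) for γ̇: γ̇_max² = ΔT_a ρ cp / (η t_res) = 46.2·1052·1855 / (5534·134.704) = 120.944 s⁻²
γ̇_max = √120.944 = 10.9974 s⁻¹
N_max = γ̇_max h / (πD) = 10.9974·0.00777/(π·0.1413) = 0.192495 rev/s → ×60 = 11.5497 rpm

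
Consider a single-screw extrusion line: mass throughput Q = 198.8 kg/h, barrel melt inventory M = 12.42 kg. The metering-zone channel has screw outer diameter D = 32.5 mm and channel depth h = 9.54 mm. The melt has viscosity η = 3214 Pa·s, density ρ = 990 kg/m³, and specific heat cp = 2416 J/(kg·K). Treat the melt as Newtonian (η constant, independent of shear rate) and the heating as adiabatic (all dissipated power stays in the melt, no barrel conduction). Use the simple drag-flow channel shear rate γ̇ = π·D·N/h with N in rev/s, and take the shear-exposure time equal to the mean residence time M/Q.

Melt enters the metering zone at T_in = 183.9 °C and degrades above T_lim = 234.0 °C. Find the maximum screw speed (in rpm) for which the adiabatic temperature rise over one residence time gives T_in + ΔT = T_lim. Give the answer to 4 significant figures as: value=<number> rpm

value=72.18 rpm

Convert throughput: Q = 198.8 kg/h = 198.8/3600 = 0.0552222 kg/s
Mean residence time: t_res = M/Q_s = 12.42 kg / 0.0552222 kg/s = 224.909 s
Convert to metres: D = 0.0325 m, h = 0.00954 m
ΔT_a = T_lim − T_in = 234.0 °C − 183.9 °C = 50.1 K
γ̇_max² = ΔT_a·ρ·cp/(η·t_res) = 50.1·990·2416/(3214·224.909) = 165.774 s⁻²
Take the square root: γ̇_max = √(165.774) = 12.8753 s⁻¹
N_max = γ̇_max h / (πD) = 12.8753·0.00954/(π·0.0325) = 1.20302 rev/s → ×60 = 72.1813 rpm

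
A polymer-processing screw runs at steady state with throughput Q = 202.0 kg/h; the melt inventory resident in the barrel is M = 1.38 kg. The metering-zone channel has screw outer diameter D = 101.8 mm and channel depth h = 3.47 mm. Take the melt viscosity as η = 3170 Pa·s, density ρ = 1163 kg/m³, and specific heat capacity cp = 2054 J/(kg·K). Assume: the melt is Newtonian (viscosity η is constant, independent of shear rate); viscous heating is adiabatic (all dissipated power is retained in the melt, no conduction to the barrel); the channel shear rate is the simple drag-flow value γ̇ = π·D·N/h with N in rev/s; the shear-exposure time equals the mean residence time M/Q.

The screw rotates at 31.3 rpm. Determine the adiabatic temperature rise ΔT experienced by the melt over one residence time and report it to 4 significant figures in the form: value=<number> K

value=75.45 K

Q_s = Q / 3600 = 202.0 / 3600 = 0.0561111 kg/s
t_res = M / Q_s = 1.38 / 0.0561111 = 24.5941 s
D = 101.8 mm = 0.1018 m;  h = 3.47 mm = 0.00347 m;  N = 31.3 rpm / 60 = 0.521667 rev/s
γ̇ = π D N / h = (π)(0.1018)(0.521667) / 0.00347 = 48.0796 s⁻¹
ΔT = η·γ̇²·t_res / (ρ·cp) = 3170 · (48.0796)² · 24.5941 / (1163 · 2054) = 75.4452 K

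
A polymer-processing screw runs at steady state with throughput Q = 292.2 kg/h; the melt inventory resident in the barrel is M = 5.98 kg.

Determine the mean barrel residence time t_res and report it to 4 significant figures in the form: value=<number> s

Q_s = Q / 3600 = 292.2 / 3600 = 0.0811667 kg/s
t_res = M / Q_s = 5.98 / 0.0811667 = 73.6756 s

value=73.68 s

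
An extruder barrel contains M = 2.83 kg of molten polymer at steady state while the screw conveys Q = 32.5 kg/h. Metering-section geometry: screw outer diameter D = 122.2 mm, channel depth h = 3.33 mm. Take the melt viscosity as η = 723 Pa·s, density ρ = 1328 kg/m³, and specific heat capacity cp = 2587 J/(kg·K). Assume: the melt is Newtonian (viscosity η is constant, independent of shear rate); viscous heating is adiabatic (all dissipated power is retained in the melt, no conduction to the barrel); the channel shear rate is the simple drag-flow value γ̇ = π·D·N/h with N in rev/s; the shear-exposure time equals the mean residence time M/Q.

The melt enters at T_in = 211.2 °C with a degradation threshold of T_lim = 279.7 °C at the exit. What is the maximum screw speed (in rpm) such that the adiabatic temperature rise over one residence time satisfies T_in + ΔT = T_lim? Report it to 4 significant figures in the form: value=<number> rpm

value=16.77 rpm

Throughput in SI: Q_s = 32.5 kg/h ÷ 3600 s/h = 0.00902778 kg/s
t_res = M / Q_s = 2.83 ÷ 0.00902778 = 313.477 s
Convert to metres: D = 0.1222 m, h = 0.00333 m
Allowable rise: ΔT_a = T_lim − T_in = 279.7 − 211.2 = 68.5 K
Invert ΔT = ηγ̇²t_res/(ρcp) for γ̇: γ̇_max² = ΔT_a ρ cp / (η t_res) = 68.5·1328·2587 / (723·313.477) = 1038.34 s⁻²
Take the square root: γ̇_max = √(1038.34) = 32.2233 s⁻¹
N_max = γ̇_max·h / (π·D) = 32.2233 · 0.00333 / (π · 0.1222) = 0.279508 rev/s = 16.7705 rpm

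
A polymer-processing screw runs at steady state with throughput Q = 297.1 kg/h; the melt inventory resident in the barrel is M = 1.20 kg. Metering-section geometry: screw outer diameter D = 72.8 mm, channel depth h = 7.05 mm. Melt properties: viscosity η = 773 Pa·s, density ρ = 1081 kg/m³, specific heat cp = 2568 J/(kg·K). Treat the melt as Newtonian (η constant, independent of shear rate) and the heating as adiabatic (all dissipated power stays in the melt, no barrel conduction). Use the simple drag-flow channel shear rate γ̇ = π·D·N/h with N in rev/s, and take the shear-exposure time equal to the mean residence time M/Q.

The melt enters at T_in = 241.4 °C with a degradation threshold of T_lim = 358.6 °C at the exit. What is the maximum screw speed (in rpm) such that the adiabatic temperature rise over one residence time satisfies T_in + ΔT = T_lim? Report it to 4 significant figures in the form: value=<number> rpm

value=314.7 rpm

Q_s = Q / 3600 = 297.1 / 3600 = 0.0825278 kg/s
Mean residence time: t_res = M/Q_s = 1.20 kg / 0.0825278 kg/s = 14.5406 s
Geometry in SI: D = 72.8 mm → 0.0728 m, h = 7.05 mm → 0.00705 m
ΔT_a = T_lim − T_in = 358.6 °C − 241.4 °C = 117.2 K
γ̇_max² = ΔT_a·ρ·cp/(η·t_res) = 117.2·1081·2568/(773·14.5406) = 28945.9 s⁻²
γ̇_max = sqrt(28945.9) = 170.135 s⁻¹
Solve γ̇ = πDN/h for N: N_max = γ̇_max·h/(π·D) = 170.135 × 0.00705 / (π × 0.0728) = 5.24447 rev/s = 314.668 rpm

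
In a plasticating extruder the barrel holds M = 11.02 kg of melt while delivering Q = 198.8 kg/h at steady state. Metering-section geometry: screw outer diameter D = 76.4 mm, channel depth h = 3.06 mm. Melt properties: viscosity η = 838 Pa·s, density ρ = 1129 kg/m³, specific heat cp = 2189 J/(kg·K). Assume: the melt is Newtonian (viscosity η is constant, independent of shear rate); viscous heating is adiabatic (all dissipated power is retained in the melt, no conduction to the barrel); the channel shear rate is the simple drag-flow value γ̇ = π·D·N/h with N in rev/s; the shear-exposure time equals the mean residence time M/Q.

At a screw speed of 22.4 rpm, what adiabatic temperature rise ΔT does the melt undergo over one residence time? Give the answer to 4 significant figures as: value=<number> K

Throughput in SI: Q_s = 198.8 kg/h ÷ 3600 s/h = 0.0552222 kg/s
Mean residence time: t_res = M/Q_s = 11.02 kg / 0.0552222 kg/s = 199.557 s
D = 76.4 mm = 0.0764 m;  h = 3.06 mm = 0.00306 m;  N = 22.4 rpm / 60 = 0.373333 rev/s
γ̇ = π·D·N / h = π · 0.0764 · 0.373333 / 0.00306 = 29.2832 s⁻¹
ΔT = η·γ̇²·t_res / (ρ·cp) = 838 · (29.2832)² · 199.557 / (1129 · 2189) = 58.0242 K

value=58.02 K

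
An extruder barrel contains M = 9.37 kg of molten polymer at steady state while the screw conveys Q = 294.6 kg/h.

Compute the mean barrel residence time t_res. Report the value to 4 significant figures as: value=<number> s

value=114.5 s

Q_s = Q / 3600 = 294.6 / 3600 = 0.0818333 kg/s
t_res = M / Q_s = 9.37 / 0.0818333 = 114.501 s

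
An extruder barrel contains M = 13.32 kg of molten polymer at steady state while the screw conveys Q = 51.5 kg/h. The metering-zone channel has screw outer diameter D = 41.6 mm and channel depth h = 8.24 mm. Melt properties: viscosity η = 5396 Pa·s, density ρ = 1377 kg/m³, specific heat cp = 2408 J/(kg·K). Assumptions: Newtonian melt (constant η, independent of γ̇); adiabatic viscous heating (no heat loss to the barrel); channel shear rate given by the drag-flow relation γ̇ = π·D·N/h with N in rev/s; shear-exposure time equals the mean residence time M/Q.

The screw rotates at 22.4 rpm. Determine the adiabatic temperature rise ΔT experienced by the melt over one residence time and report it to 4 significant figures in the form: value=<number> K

Q_s = Q / 3600 = 51.5 / 3600 = 0.0143056 kg/s
Mean residence time: t_res = M/Q_s = 13.32 kg / 0.0143056 kg/s = 931.107 s
Convert to SI: D = 0.0416 m, h = 0.00824 m, N = 22.4/60 = 0.373333 rev/s
γ̇ = π D N / h = (π)(0.0416)(0.373333) / 0.00824 = 5.92124 s⁻¹
ΔT = η·γ̇²·t_res / (ρ·cp) = 5396 · (5.92124)² · 931.107 / (1377 · 2408) = 53.1259 K

value=53.13 K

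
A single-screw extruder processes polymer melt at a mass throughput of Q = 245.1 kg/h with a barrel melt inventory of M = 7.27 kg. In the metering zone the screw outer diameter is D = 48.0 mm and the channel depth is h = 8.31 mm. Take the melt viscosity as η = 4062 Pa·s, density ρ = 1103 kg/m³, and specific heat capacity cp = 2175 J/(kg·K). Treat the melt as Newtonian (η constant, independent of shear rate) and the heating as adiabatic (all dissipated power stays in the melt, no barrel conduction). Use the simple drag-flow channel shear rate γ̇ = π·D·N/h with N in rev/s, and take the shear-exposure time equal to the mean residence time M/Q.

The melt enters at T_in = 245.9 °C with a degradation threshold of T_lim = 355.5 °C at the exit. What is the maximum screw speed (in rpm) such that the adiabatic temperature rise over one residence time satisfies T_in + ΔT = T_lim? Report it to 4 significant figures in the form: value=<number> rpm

Q_s = Q / 3600 = 245.1 / 3600 = 0.0680833 kg/s
t_res = M / Q_s = 7.27 ÷ 0.0680833 = 106.781 s
D = 48.0 mm = 0.048 m;  h = 8.31 mm = 0.00831 m
Allowable rise: ΔT_a = T_lim − T_in = 355.5 − 245.9 = 109.6 K
γ̇_max² = ΔT_a·ρ·cp/(η·t_res) = 109.6·1103·2175/(4062·106.781) = 606.194 s⁻²
γ̇_max = √606.194 = 24.621 s⁻¹
Solve γ̇ = πDN/h for N: N_max = γ̇_max·h/(π·D) = 24.621 × 0.00831 / (π × 0.048) = 1.3568 rev/s = 81.408 rpm

value=81.41 rpm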